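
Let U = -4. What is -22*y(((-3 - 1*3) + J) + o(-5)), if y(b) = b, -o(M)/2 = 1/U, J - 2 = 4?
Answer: -11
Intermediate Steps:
J = 6 (J = 2 + 4 = 6)
o(M) = ½ (o(M) = -2/(-4) = -2*(-¼) = ½)
-22*y(((-3 - 1*3) + J) + o(-5)) = -22*(((-3 - 1*3) + 6) + ½) = -22*(((-3 - 3) + 6) + ½) = -22*((-6 + 6) + ½) = -22*(0 + ½) = -22*½ = -11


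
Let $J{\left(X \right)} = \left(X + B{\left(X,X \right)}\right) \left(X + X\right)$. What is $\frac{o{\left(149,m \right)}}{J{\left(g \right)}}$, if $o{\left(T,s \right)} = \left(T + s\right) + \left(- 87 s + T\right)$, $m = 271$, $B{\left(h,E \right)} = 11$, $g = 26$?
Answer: $- \frac{5752}{481} \approx -11.958$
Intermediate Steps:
$o{\left(T,s \right)} = - 86 s + 2 T$ ($o{\left(T,s \right)} = \left(T + s\right) + \left(T - 87 s\right) = - 86 s + 2 T$)
$J{\left(X \right)} = 2 X \left(11 + X\right)$ ($J{\left(X \right)} = \left(X + 11\right) \left(X + X\right) = \left(11 + X\right) 2 X = 2 X \left(11 + X\right)$)
$\frac{o{\left(149,m \right)}}{J{\left(g \right)}} = \frac{\left(-86\right) 271 + 2 \cdot 149}{2 \cdot 26 \left(11 + 26\right)} = \frac{-23306 + 298}{2 \cdot 26 \cdot 37} = - \frac{23008}{1924} = \left(-23008\right) \frac{1}{1924} = - \frac{5752}{481}$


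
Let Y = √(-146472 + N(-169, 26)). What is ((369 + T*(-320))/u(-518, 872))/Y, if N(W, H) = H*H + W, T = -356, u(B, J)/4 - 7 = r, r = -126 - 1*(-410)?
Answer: -114289*I*√145965/169903260 ≈ -0.257*I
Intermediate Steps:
r = 284 (r = -126 + 410 = 284)
u(B, J) = 1164 (u(B, J) = 28 + 4*284 = 28 + 1136 = 1164)
N(W, H) = W + H² (N(W, H) = H² + W = W + H²)
Y = I*√145965 (Y = √(-146472 + (-169 + 26²)) = √(-146472 + (-169 + 676)) = √(-146472 + 507) = √(-145965) = I*√145965 ≈ 382.05*I)
((369 + T*(-320))/u(-518, 872))/Y = ((369 - 356*(-320))/1164)/((I*√145965)) = ((369 + 113920)*(1/1164))*(-I*√145965/145965) = (114289*(1/1164))*(-I*√145965/145965) = 114289*(-I*√145965/145965)/1164 = -114289*I*√145965/169903260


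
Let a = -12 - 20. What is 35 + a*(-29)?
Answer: 963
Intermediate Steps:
a = -32
35 + a*(-29) = 35 - 32*(-29) = 35 + 928 = 963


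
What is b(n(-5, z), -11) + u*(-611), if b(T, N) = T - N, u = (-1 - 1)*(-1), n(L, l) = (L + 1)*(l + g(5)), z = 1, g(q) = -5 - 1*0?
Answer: -1195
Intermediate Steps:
g(q) = -5 (g(q) = -5 + 0 = -5)
n(L, l) = (1 + L)*(-5 + l) (n(L, l) = (L + 1)*(l - 5) = (1 + L)*(-5 + l))
u = 2 (u = -2*(-1) = 2)
b(n(-5, z), -11) + u*(-611) = ((-5 + 1 - 5*(-5) - 5*1) - 1*(-11)) + 2*(-611) = ((-5 + 1 + 25 - 5) + 11) - 1222 = (16 + 11) - 1222 = 27 - 1222 = -1195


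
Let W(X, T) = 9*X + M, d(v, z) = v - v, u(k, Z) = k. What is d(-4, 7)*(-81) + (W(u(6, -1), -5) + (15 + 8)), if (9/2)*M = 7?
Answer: 707/9 ≈ 78.556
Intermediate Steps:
M = 14/9 (M = (2/9)*7 = 14/9 ≈ 1.5556)
d(v, z) = 0
W(X, T) = 14/9 + 9*X (W(X, T) = 9*X + 14/9 = 14/9 + 9*X)
d(-4, 7)*(-81) + (W(u(6, -1), -5) + (15 + 8)) = 0*(-81) + ((14/9 + 9*6) + (15 + 8)) = 0 + ((14/9 + 54) + 23) = 0 + (500/9 + 23) = 0 + 707/9 = 707/9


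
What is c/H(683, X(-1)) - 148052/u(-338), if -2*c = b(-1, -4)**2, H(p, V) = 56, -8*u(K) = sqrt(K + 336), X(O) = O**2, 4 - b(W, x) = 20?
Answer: -16/7 - 592208*I*sqrt(2) ≈ -2.2857 - 8.3751e+5*I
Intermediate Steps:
b(W, x) = -16 (b(W, x) = 4 - 1*20 = 4 - 20 = -16)
u(K) = -sqrt(336 + K)/8 (u(K) = -sqrt(K + 336)/8 = -sqrt(336 + K)/8)
c = -128 (c = -1/2*(-16)**2 = -1/2*256 = -128)
c/H(683, X(-1)) - 148052/u(-338) = -128/56 - 148052*(-8/sqrt(336 - 338)) = -128*1/56 - 148052*4*I*sqrt(2) = -16/7 - 148052*4*I*sqrt(2) = -16/7 - 592208*I*sqrt(2)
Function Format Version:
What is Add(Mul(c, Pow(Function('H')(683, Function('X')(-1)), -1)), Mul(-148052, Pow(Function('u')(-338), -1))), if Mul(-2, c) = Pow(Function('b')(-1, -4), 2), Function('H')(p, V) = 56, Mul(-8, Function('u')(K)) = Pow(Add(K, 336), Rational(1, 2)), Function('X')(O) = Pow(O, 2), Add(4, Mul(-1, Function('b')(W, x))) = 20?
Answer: Add(Rational(-16, 7), Mul(-592208, I, Pow(2, Rational(1, 2)))) ≈ Add(-2.2857, Mul(-8.3751e+5, I))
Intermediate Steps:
Function('b')(W, x) = -16 (Function('b')(W, x) = Add(4, Mul(-1, 20)) = Add(4, -20) = -16)
Function('u')(K) = Mul(Rational(-1, 8), Pow(Add(336, K), Rational(1, 2))) (Function('u')(K) = Mul(Rational(-1, 8), Pow(Add(K, 336), Rational(1, 2))) = Mul(Rational(-1, 8), Pow(Add(336, K), Rational(1, 2))))
c = -128 (c = Mul(Rational(-1, 2), Pow(-16, 2)) = Mul(Rational(-1, 2), 256) = -128)
Add(Mul(c, Pow(Function('H')(683, Function('X')(-1)), -1)), Mul(-148052, Pow(Function('u')(-338), -1))) = Add(Mul(-128, Pow(56, -1)), Mul(-148052, Pow(Mul(Rational(-1, 8), Pow(Add(336, -338), Rational(1, 2))), -1))) = Add(Mul(-128, Rational(1, 56)), Mul(-148052, Pow(Mul(Rational(-1, 8), Pow(-2, Rational(1, 2))), -1))) = Add(Rational(-16, 7), Mul(-148052, Pow(Mul(Rational(-1, 8), Mul(I, Pow(2, Rational(1, 2)))), -1))) = Add(Rational(-16, 7), Mul(-148052, Pow(Mul(Rational(-1, 8), I, Pow(2, Rational(1, 2))), -1))) = Add(Rational(-16, 7), Mul(-148052, Mul(4, I, Pow(2, Rational(1, 2))))) = Add(Rational(-16, 7), Mul(-592208, I, Pow(2, Rational(1, 2))))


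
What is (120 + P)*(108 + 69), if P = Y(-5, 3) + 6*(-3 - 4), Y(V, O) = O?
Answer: 14337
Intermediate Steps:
P = -39 (P = 3 + 6*(-3 - 4) = 3 + 6*(-7) = 3 - 42 = -39)
(120 + P)*(108 + 69) = (120 - 39)*(108 + 69) = 81*177 = 14337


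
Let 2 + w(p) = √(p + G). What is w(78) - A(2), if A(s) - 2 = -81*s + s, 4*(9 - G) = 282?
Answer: 156 + √66/2 ≈ 160.06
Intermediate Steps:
G = -123/2 (G = 9 - ¼*282 = 9 - 141/2 = -123/2 ≈ -61.500)
w(p) = -2 + √(-123/2 + p) (w(p) = -2 + √(p - 123/2) = -2 + √(-123/2 + p))
A(s) = 2 - 80*s (A(s) = 2 + (-81*s + s) = 2 - 80*s)
w(78) - A(2) = (-2 + √(-246 + 4*78)/2) - (2 - 80*2) = (-2 + √(-246 + 312)/2) - (2 - 160) = (-2 + √66/2) - 1*(-158) = (-2 + √66/2) + 158 = 156 + √66/2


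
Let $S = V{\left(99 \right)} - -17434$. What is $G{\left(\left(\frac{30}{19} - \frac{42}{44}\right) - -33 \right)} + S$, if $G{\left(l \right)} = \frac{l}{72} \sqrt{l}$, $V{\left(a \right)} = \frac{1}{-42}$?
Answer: $\frac{732227}{42} + \frac{4685 \sqrt{5874990}}{4193376} \approx 17437.0$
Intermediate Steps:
$V{\left(a \right)} = - \frac{1}{42}$
$G{\left(l \right)} = \frac{l^{\frac{3}{2}}}{72}$ ($G{\left(l \right)} = l \frac{1}{72} \sqrt{l} = \frac{l}{72} \sqrt{l} = \frac{l^{\frac{3}{2}}}{72}$)
$S = \frac{732227}{42}$ ($S = - \frac{1}{42} - -17434 = - \frac{1}{42} + 17434 = \frac{732227}{42} \approx 17434.0$)
$G{\left(\left(\frac{30}{19} - \frac{42}{44}\right) - -33 \right)} + S = \frac{\left(\left(\frac{30}{19} - \frac{42}{44}\right) - -33\right)^{\frac{3}{2}}}{72} + \frac{732227}{42} = \frac{\left(\left(30 \cdot \frac{1}{19} - \frac{21}{22}\right) + 33\right)^{\frac{3}{2}}}{72} + \frac{732227}{42} = \frac{\left(\left(\frac{30}{19} - \frac{21}{22}\right) + 33\right)^{\frac{3}{2}}}{72} + \frac{732227}{42} = \frac{\left(\frac{261}{418} + 33\right)^{\frac{3}{2}}}{72} + \frac{732227}{42} = \frac{\left(\frac{14055}{418}\right)^{\frac{3}{2}}}{72} + \frac{732227}{42} = \frac{\frac{14055}{174724} \sqrt{5874990}}{72} + \frac{732227}{42} = \frac{4685 \sqrt{5874990}}{4193376} + \frac{732227}{42} = \frac{732227}{42} + \frac{4685 \sqrt{5874990}}{4193376}$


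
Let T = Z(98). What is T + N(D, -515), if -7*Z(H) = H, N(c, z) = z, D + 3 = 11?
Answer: -529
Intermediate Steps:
D = 8 (D = -3 + 11 = 8)
Z(H) = -H/7
T = -14 (T = -⅐*98 = -14)
T + N(D, -515) = -14 - 515 = -529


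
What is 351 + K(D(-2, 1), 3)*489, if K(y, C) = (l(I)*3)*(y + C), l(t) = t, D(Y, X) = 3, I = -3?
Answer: -26055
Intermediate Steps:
K(y, C) = -9*C - 9*y (K(y, C) = (-3*3)*(y + C) = -9*(C + y) = -9*C - 9*y)
351 + K(D(-2, 1), 3)*489 = 351 + (-9*3 - 9*3)*489 = 351 + (-27 - 27)*489 = 351 - 54*489 = 351 - 26406 = -26055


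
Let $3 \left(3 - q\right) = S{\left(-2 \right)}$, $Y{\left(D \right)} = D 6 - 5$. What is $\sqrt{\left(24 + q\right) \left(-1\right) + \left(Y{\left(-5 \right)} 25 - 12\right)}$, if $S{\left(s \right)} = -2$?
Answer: $\frac{14 i \sqrt{42}}{3} \approx 30.243 i$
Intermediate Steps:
$Y{\left(D \right)} = -5 + 6 D$ ($Y{\left(D \right)} = 6 D - 5 = -5 + 6 D$)
$q = \frac{11}{3}$ ($q = 3 - - \frac{2}{3} = 3 + \frac{2}{3} = \frac{11}{3} \approx 3.6667$)
$\sqrt{\left(24 + q\right) \left(-1\right) + \left(Y{\left(-5 \right)} 25 - 12\right)} = \sqrt{\left(24 + \frac{11}{3}\right) \left(-1\right) + \left(\left(-5 + 6 \left(-5\right)\right) 25 - 12\right)} = \sqrt{\frac{83}{3} \left(-1\right) + \left(\left(-5 - 30\right) 25 - 12\right)} = \sqrt{- \frac{83}{3} - 887} = \sqrt{- \frac{2744}{3}} = \frac{14 i \sqrt{42}}{3}$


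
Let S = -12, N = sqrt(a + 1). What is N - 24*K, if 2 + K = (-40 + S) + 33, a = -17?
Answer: 504 + 4*I ≈ 504.0 + 4.0*I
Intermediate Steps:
N = 4*I (N = sqrt(-17 + 1) = sqrt(-16) = 4*I ≈ 4.0*I)
K = -21 (K = -2 + ((-40 - 12) + 33) = -2 + (-52 + 33) = -2 - 19 = -21)
N - 24*K = 4*I - 24*(-21) = 4*I + 504 = 504 + 4*I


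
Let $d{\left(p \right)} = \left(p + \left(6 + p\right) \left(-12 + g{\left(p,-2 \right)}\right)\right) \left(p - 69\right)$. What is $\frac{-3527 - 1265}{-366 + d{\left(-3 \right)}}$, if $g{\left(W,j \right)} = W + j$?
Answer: $- \frac{2396}{1761} \approx -1.3606$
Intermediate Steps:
$d{\left(p \right)} = \left(-69 + p\right) \left(p + \left(-14 + p\right) \left(6 + p\right)\right)$ ($d{\left(p \right)} = \left(p + \left(6 + p\right) \left(-12 + \left(p - 2\right)\right)\right) \left(p - 69\right) = \left(p + \left(6 + p\right) \left(-12 + \left(-2 + p\right)\right)\right) \left(-69 + p\right) = \left(p + \left(6 + p\right) \left(-14 + p\right)\right) \left(-69 + p\right) = \left(p + \left(-14 + p\right) \left(6 + p\right)\right) \left(-69 + p\right) = \left(-69 + p\right) \left(p + \left(-14 + p\right) \left(6 + p\right)\right)$)
$\frac{-3527 - 1265}{-366 + d{\left(-3 \right)}} = \frac{-3527 - 1265}{-366 + \left(5796 + \left(-3\right)^{3} - 76 \left(-3\right)^{2} + 399 \left(-3\right)\right)} = - \frac{4792}{-366 - -3888} = - \frac{4792}{-366 + 3888} = - \frac{4792}{3522} = \left(-4792\right) \frac{1}{3522} = - \frac{2396}{1761}$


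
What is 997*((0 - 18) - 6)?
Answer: -23928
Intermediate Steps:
997*((0 - 18) - 6) = 997*(-18 - 6) = 997*(-24) = -23928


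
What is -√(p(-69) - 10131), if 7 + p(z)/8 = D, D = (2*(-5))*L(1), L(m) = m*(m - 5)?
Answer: -I*√9867 ≈ -99.333*I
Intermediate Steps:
L(m) = m*(-5 + m)
D = 40 (D = (2*(-5))*(1*(-5 + 1)) = -10*(-4) = 40)
p(z) = 264 (p(z) = -56 + 8*40 = -56 + 320 = 264)
-√(p(-69) - 10131) = -√(264 - 10131) = -√(-9867) = -I*√9867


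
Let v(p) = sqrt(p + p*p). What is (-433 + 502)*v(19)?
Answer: 138*sqrt(95) ≈ 1345.1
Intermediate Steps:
v(p) = sqrt(p + p**2)
(-433 + 502)*v(19) = (-433 + 502)*sqrt(19*(1 + 19)) = 69*sqrt(19*20) = 69*sqrt(380) = 69*(2*sqrt(95)) = 138*sqrt(95)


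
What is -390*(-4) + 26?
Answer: 1586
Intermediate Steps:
-390*(-4) + 26 = -30*(-52) + 26 = 1560 + 26 = 1586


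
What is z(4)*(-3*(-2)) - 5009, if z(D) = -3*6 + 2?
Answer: -5105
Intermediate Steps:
z(D) = -16 (z(D) = -18 + 2 = -16)
z(4)*(-3*(-2)) - 5009 = -(-48)*(-2) - 5009 = -16*6 - 5009 = -96 - 5009 = -5105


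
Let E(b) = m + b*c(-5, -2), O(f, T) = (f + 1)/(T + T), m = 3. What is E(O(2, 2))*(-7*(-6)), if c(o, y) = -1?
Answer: 189/2 ≈ 94.500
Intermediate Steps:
O(f, T) = (1 + f)/(2*T) (O(f, T) = (1 + f)/((2*T)) = (1 + f)*(1/(2*T)) = (1 + f)/(2*T))
E(b) = 3 - b (E(b) = 3 + b*(-1) = 3 - b)
E(O(2, 2))*(-7*(-6)) = (3 - (1 + 2)/(2*2))*(-7*(-6)) = (3 - 3/(2*2))*42 = (3 - 1*¾)*42 = (3 - ¾)*42 = (9/4)*42 = 189/2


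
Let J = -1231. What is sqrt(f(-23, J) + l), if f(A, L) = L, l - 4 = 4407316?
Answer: sqrt(4406089) ≈ 2099.1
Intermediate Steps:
l = 4407320 (l = 4 + 4407316 = 4407320)
sqrt(f(-23, J) + l) = sqrt(-1231 + 4407320) = sqrt(4406089)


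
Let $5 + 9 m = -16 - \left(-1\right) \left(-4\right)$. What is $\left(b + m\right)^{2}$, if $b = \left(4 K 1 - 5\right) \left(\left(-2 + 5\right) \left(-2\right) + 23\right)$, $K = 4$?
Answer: $\frac{2748964}{81} \approx 33938.0$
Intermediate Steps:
$b = 187$ ($b = \left(4 \cdot 4 \cdot 1 - 5\right) \left(\left(-2 + 5\right) \left(-2\right) + 23\right) = \left(16 \cdot 1 - 5\right) \left(3 \left(-2\right) + 23\right) = \left(16 - 5\right) \left(-6 + 23\right) = 11 \cdot 17 = 187$)
$m = - \frac{25}{9}$ ($m = - \frac{5}{9} + \frac{-16 - \left(-1\right) \left(-4\right)}{9} = - \frac{5}{9} + \frac{-16 - 4}{9} = - \frac{5}{9} + \frac{1}{9} \left(-20\right) = - \frac{5}{9} - \frac{20}{9} = - \frac{25}{9} \approx -2.7778$)
$\left(b + m\right)^{2} = \left(187 - \frac{25}{9}\right)^{2} = \left(\frac{1658}{9}\right)^{2} = \frac{2748964}{81}$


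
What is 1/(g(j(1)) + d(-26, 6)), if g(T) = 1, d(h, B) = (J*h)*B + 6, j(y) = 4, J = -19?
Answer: 1/2971 ≈ 0.00033659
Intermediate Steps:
d(h, B) = 6 - 19*B*h (d(h, B) = (-19*h)*B + 6 = -19*B*h + 6 = 6 - 19*B*h)
1/(g(j(1)) + d(-26, 6)) = 1/(1 + (6 - 19*6*(-26))) = 1/(1 + (6 + 2964)) = 1/(1 + 2970) = 1/2971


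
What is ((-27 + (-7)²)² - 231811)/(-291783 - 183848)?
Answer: 231327/475631 ≈ 0.48636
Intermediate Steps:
((-27 + (-7)²)² - 231811)/(-291783 - 183848) = ((-27 + 49)² - 231811)/(-475631) = (22² - 231811)*(-1/475631) = (484 - 231811)*(-1/475631) = -231327*(-1/475631) = 231327/475631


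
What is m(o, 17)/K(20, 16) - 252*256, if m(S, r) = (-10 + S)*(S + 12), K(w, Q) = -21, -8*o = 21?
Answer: -28898851/448 ≈ -64506.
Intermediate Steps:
o = -21/8 (o = -1/8*21 = -21/8 ≈ -2.6250)
m(S, r) = (-10 + S)*(12 + S)
m(o, 17)/K(20, 16) - 252*256 = (-120 + (-21/8)**2 + 2*(-21/8))/(-21) - 252*256 = (-120 + 441/64 - 21/4)*(-1/21) - 64512 = -7575/64*(-1/21) - 64512 = 2525/448 - 64512 = -28898851/448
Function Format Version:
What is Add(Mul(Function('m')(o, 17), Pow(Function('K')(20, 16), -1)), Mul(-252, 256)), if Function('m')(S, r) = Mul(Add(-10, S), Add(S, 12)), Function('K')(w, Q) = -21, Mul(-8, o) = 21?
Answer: Rational(-28898851, 448) ≈ -64506.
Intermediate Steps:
o = Rational(-21, 8) (o = Mul(Rational(-1, 8), 21) = Rational(-21, 8) ≈ -2.6250)
Function('m')(S, r) = Mul(Add(-10, S), Add(12, S))
Add(Mul(Function('m')(o, 17), Pow(Function('K')(20, 16), -1)), Mul(-252, 256)) = Add(Mul(Add(-120, Pow(Rational(-21, 8), 2), Mul(2, Rational(-21, 8))), Pow(-21, -1)), Mul(-252, 256)) = Add(Mul(Add(-120, Rational(441, 64), Rational(-21, 4)), Rational(-1, 21)), -64512) = Add(Mul(Rational(-7575, 64), Rational(-1, 21)), -64512) = Add(Rational(2525, 448), -64512) = Rational(-28898851, 448)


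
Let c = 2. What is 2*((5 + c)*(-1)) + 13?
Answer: -1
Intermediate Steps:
2*((5 + c)*(-1)) + 13 = 2*((5 + 2)*(-1)) + 13 = 2*(7*(-1)) + 13 = 2*(-7) + 13 = -14 + 13 = -1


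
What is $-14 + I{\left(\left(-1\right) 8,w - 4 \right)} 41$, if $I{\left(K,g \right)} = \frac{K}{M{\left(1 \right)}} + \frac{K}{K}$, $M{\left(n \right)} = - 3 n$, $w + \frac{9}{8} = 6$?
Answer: $\frac{409}{3} \approx 136.33$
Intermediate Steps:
$w = \frac{39}{8}$ ($w = - \frac{9}{8} + 6 = \frac{39}{8} \approx 4.875$)
$I{\left(K,g \right)} = 1 - \frac{K}{3}$ ($I{\left(K,g \right)} = \frac{K}{\left(-3\right) 1} + \frac{K}{K} = \frac{K}{-3} + 1 = K \left(- \frac{1}{3}\right) + 1 = - \frac{K}{3} + 1 = 1 - \frac{K}{3}$)
$-14 + I{\left(\left(-1\right) 8,w - 4 \right)} 41 = -14 + \left(1 - \frac{\left(-1\right) 8}{3}\right) 41 = -14 + \left(1 - - \frac{8}{3}\right) 41 = -14 + \left(1 + \frac{8}{3}\right) 41 = -14 + \frac{11}{3} \cdot 41 = -14 + \frac{451}{3} = \frac{409}{3}$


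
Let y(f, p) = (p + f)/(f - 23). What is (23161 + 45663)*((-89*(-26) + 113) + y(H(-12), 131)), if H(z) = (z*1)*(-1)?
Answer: 166141136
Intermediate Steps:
H(z) = -z (H(z) = z*(-1) = -z)
y(f, p) = (f + p)/(-23 + f)
(23161 + 45663)*((-89*(-26) + 113) + y(H(-12), 131)) = (23161 + 45663)*((-89*(-26) + 113) + (-1*(-12) + 131)/(-23 - 1*(-12))) = 68824*((2314 + 113) + (12 + 131)/(-23 + 12)) = 68824*(2427 + 143/(-11)) = 68824*(2427 - 1/11*143) = 68824*(2427 - 13) = 68824*2414 = 166141136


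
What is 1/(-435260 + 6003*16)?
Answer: -1/339212 ≈ -2.9480e-6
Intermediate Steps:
1/(-435260 + 6003*16) = 1/(-435260 + 96048) = 1/(-339212) = -1/339212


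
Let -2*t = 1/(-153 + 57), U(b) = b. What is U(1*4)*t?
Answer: 1/48 ≈ 0.020833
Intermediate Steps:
t = 1/192 (t = -1/(2*(-153 + 57)) = -½/(-96) = -½*(-1/96) = 1/192 ≈ 0.0052083)
U(1*4)*t = (1*4)*(1/192) = 4*(1/192) = 1/48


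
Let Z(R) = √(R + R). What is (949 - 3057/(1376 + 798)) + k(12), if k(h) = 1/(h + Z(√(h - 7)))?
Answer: 10670036519/11259146 + 6*√5/5179 - 36*√2*5^(¼)/5179 - √2*5^(¾)/10358 ≈ 947.67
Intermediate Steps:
Z(R) = √2*√R (Z(R) = √(2*R) = √2*√R)
k(h) = 1/(h + √2*(-7 + h)^(¼)) (k(h) = 1/(h + √2*√(√(h - 7))) = 1/(h + √2*√(√(-7 + h))) = 1/(h + √2*(-7 + h)^(¼)))
(949 - 3057/(1376 + 798)) + k(12) = (949 - 3057/(1376 + 798)) + 1/(12 + √2*(-7 + 12)^(¼)) = (949 - 3057/2174) + 1/(12 + √2*5^(¼)) = 2060069/2174 + 1/(12 + √2*5^(¼))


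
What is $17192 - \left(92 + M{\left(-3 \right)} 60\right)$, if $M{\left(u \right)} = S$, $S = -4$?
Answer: $17340$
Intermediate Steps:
$M{\left(u \right)} = -4$
$17192 - \left(92 + M{\left(-3 \right)} 60\right) = 17192 - \left(92 - 240\right) = 17192 - -148 = 17192 + 148 = 17340$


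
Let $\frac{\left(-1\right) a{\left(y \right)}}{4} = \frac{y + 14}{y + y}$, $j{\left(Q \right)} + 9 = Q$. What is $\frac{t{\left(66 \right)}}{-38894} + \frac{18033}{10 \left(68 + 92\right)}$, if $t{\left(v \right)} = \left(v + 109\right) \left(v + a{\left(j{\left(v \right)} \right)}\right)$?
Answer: $\frac{19482401807}{1773566400} \approx 10.985$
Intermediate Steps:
$j{\left(Q \right)} = -9 + Q$
$a{\left(y \right)} = - \frac{2 \left(14 + y\right)}{y}$ ($a{\left(y \right)} = - 4 \frac{y + 14}{y + y} = - 4 \frac{14 + y}{2 y} = - \frac{2 \left(14 + y\right)}{y}$)
$t{\left(v \right)} = \left(109 + v\right) \left(-2 + v - \frac{28}{-9 + v}\right)$ ($t{\left(v \right)} = \left(v + 109\right) \left(v - \left(2 + \frac{28}{-9 + v}\right)\right) = \left(109 + v\right) \left(-2 + v - \frac{28}{-9 + v}\right)$)
$\frac{t{\left(66 \right)}}{-38894} + \frac{18033}{10 \left(68 + 92\right)} = \frac{\frac{1}{-9 + 66} \left(-1090 + 66^{3} - 79794 + 98 \cdot 66^{2}\right)}{-38894} + \frac{18033}{10 \left(68 + 92\right)} = \frac{-1090 + 287496 - 79794 + 98 \cdot 4356}{57} \left(- \frac{1}{38894}\right) + \frac{18033}{10 \cdot 160} = \frac{-1090 + 287496 - 79794 + 426888}{57} \left(- \frac{1}{38894}\right) + \frac{18033}{1600} = \frac{1}{57} \cdot 633500 \left(- \frac{1}{38894}\right) + 18033 \cdot \frac{1}{1600} = \frac{633500}{57} \left(- \frac{1}{38894}\right) + \frac{18033}{1600} = - \frac{316750}{1108479} + \frac{18033}{1600} = \frac{19482401807}{1773566400}$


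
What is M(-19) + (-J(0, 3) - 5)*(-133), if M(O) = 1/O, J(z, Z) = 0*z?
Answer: 12634/19 ≈ 664.95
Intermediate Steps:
J(z, Z) = 0
M(-19) + (-J(0, 3) - 5)*(-133) = 1/(-19) + (-1*0 - 5)*(-133) = -1/19 + (0 - 5)*(-133) = -1/19 - 5*(-133) = -1/19 + 665 = 12634/19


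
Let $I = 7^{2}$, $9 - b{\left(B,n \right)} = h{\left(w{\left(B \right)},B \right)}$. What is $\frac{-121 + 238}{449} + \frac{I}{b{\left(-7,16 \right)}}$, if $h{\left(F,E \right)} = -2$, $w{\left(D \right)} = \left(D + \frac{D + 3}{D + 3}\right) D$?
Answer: $\frac{23288}{4939} \approx 4.7151$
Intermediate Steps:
$w{\left(D \right)} = D \left(1 + D\right)$ ($w{\left(D \right)} = \left(D + \frac{3 + D}{3 + D}\right) D = \left(D + 1\right) D = \left(1 + D\right) D = D \left(1 + D\right)$)
$b{\left(B,n \right)} = 11$ ($b{\left(B,n \right)} = 9 - -2 = 9 + 2 = 11$)
$I = 49$
$\frac{-121 + 238}{449} + \frac{I}{b{\left(-7,16 \right)}} = \frac{-121 + 238}{449} + \frac{49}{11} = 117 \cdot \frac{1}{449} + 49 \cdot \frac{1}{11} = \frac{117}{449} + \frac{49}{11} = \frac{23288}{4939}$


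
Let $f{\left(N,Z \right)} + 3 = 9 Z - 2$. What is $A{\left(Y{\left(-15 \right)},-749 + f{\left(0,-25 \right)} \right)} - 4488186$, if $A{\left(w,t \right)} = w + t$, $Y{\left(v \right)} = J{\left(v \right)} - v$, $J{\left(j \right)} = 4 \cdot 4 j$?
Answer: $-4489390$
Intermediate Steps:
$J{\left(j \right)} = 16 j$
$f{\left(N,Z \right)} = -5 + 9 Z$ ($f{\left(N,Z \right)} = -3 + \left(9 Z - 2\right) = -3 + \left(-2 + 9 Z\right) = -5 + 9 Z$)
$Y{\left(v \right)} = 15 v$ ($Y{\left(v \right)} = 16 v - v = 15 v$)
$A{\left(w,t \right)} = t + w$
$A{\left(Y{\left(-15 \right)},-749 + f{\left(0,-25 \right)} \right)} - 4488186 = \left(\left(-749 + \left(-5 + 9 \left(-25\right)\right)\right) + 15 \left(-15\right)\right) - 4488186 = \left(\left(-749 - 230\right) - 225\right) - 4488186 = \left(-979 - 225\right) - 4488186 = -1204 - 4488186 = -4489390$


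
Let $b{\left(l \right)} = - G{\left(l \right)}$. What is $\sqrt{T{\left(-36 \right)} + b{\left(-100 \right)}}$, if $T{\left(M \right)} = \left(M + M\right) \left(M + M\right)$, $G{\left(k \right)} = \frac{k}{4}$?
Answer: $\sqrt{5209} \approx 72.173$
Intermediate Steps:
$G{\left(k \right)} = \frac{k}{4}$
$T{\left(M \right)} = 4 M^{2}$ ($T{\left(M \right)} = 2 M 2 M = 4 M^{2}$)
$b{\left(l \right)} = - \frac{l}{4}$
$\sqrt{T{\left(-36 \right)} + b{\left(-100 \right)}} = \sqrt{4 \left(-36\right)^{2} - -25} = \sqrt{4 \cdot 1296 + 25} = \sqrt{5184 + 25} = \sqrt{5209}$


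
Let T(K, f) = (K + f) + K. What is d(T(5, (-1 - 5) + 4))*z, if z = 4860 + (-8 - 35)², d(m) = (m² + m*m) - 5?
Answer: 825207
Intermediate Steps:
T(K, f) = f + 2*K
d(m) = -5 + 2*m² (d(m) = (m² + m²) - 5 = 2*m² - 5 = -5 + 2*m²)
z = 6709 (z = 4860 + (-43)² = 4860 + 1849 = 6709)
d(T(5, (-1 - 5) + 4))*z = (-5 + 2*(((-1 - 5) + 4) + 2*5)²)*6709 = (-5 + 2*((-6 + 4) + 10)²)*6709 = (-5 + 2*(-2 + 10)²)*6709 = (-5 + 2*8²)*6709 = (-5 + 2*64)*6709 = (-5 + 128)*6709 = 123*6709 = 825207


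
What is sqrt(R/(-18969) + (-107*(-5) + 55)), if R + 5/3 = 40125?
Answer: 2*sqrt(52883611870)/18969 ≈ 24.246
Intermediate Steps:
R = 120370/3 (R = -5/3 + 40125 = 120370/3 ≈ 40123.)
sqrt(R/(-18969) + (-107*(-5) + 55)) = sqrt((120370/3)/(-18969) + (-107*(-5) + 55)) = sqrt((120370/3)*(-1/18969) + (535 + 55)) = sqrt(-120370/56907 + 590) = sqrt(33454760/56907) = 2*sqrt(52883611870)/18969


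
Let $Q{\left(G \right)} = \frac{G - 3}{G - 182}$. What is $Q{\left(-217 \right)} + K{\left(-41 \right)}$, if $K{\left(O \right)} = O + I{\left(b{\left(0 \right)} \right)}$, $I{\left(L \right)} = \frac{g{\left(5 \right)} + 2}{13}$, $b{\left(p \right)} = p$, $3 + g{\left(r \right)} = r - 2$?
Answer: $- \frac{209009}{5187} \approx -40.295$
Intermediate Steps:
$g{\left(r \right)} = -5 + r$ ($g{\left(r \right)} = -3 + \left(r - 2\right) = -3 + \left(-2 + r\right) = -5 + r$)
$I{\left(L \right)} = \frac{2}{13}$ ($I{\left(L \right)} = \frac{\left(-5 + 5\right) + 2}{13} = \left(0 + 2\right) \frac{1}{13} = 2 \cdot \frac{1}{13} = \frac{2}{13}$)
$Q{\left(G \right)} = \frac{-3 + G}{-182 + G}$
$K{\left(O \right)} = \frac{2}{13} + O$ ($K{\left(O \right)} = O + \frac{2}{13} = \frac{2}{13} + O$)
$Q{\left(-217 \right)} + K{\left(-41 \right)} = \frac{-3 - 217}{-182 - 217} + \left(\frac{2}{13} - 41\right) = \frac{1}{-399} \left(-220\right) - \frac{531}{13} = \left(- \frac{1}{399}\right) \left(-220\right) - \frac{531}{13} = \frac{220}{399} - \frac{531}{13} = - \frac{209009}{5187}$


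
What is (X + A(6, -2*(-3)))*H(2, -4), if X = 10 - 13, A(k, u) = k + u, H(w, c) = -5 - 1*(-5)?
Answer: 0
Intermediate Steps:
H(w, c) = 0 (H(w, c) = -5 + 5 = 0)
X = -3
(X + A(6, -2*(-3)))*H(2, -4) = (-3 + (6 - 2*(-3)))*0 = (-3 + (6 + 6))*0 = (-3 + 12)*0 = 9*0 = 0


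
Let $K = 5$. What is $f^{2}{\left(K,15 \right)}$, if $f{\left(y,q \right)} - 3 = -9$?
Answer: $36$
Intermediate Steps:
$f{\left(y,q \right)} = -6$ ($f{\left(y,q \right)} = 3 - 9 = -6$)
$f^{2}{\left(K,15 \right)} = \left(-6\right)^{2} = 36$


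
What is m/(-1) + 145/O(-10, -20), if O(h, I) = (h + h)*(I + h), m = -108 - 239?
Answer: 41669/120 ≈ 347.24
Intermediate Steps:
m = -347
O(h, I) = 2*h*(I + h) (O(h, I) = (2*h)*(I + h) = 2*h*(I + h))
m/(-1) + 145/O(-10, -20) = -347/(-1) + 145/((2*(-10)*(-20 - 10))) = -347*(-1) + 145/((2*(-10)*(-30))) = 347 + 145/600 = 347 + 145*(1/600) = 347 + 29/120 = 41669/120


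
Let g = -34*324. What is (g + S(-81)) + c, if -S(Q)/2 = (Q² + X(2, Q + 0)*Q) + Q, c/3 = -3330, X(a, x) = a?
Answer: -33642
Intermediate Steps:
g = -11016
c = -9990 (c = 3*(-3330) = -9990)
S(Q) = -6*Q - 2*Q² (S(Q) = -2*((Q² + 2*Q) + Q) = -2*(Q² + 3*Q) = -6*Q - 2*Q²)
(g + S(-81)) + c = (-11016 - 2*(-81)*(3 - 81)) - 9990 = (-11016 - 2*(-81)*(-78)) - 9990 = (-11016 - 12636) - 9990 = -23652 - 9990 = -33642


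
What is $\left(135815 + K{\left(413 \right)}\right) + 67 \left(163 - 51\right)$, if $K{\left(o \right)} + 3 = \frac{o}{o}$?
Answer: $143317$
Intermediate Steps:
$K{\left(o \right)} = -2$ ($K{\left(o \right)} = -3 + \frac{o}{o} = -3 + 1 = -2$)
$\left(135815 + K{\left(413 \right)}\right) + 67 \left(163 - 51\right) = \left(135815 - 2\right) + 67 \left(163 - 51\right) = 135813 + 67 \cdot 112 = 135813 + 7504 = 143317$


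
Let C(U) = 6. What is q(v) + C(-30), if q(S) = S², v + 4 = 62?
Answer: 3370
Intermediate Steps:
v = 58 (v = -4 + 62 = 58)
q(v) + C(-30) = 58² + 6 = 3364 + 6 = 3370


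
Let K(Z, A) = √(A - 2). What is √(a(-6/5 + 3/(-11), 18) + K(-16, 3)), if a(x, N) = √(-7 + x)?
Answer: √(3025 + 55*I*√25630)/55 ≈ 1.4279 + 1.0193*I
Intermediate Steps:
K(Z, A) = √(-2 + A)
√(a(-6/5 + 3/(-11), 18) + K(-16, 3)) = √(√(-7 + (-6/5 + 3/(-11))) + √(-2 + 3)) = √(√(-7 + (-6*⅕ + 3*(-1/11))) + √1) = √(√(-7 + (-6/5 - 3/11)) + 1) = √(√(-7 - 81/55) + 1) = √(√(-466/55) + 1) = √(I*√25630/55 + 1) = √(1 + I*√25630/55)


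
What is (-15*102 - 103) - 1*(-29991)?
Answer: 28358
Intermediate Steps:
(-15*102 - 103) - 1*(-29991) = (-1530 - 103) + 29991 = -1633 + 29991 = 28358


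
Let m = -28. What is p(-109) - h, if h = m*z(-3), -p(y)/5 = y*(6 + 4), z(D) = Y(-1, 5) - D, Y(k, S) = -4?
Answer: 5422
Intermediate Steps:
z(D) = -4 - D
p(y) = -50*y (p(y) = -5*y*(6 + 4) = -5*y*10 = -50*y)
h = 28 (h = -28*(-4 - 1*(-3)) = -28*(-4 + 3) = -28*(-1) = 28)
p(-109) - h = -50*(-109) - 1*28 = 5450 - 28 = 5422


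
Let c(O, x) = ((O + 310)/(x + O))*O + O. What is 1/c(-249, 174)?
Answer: -25/1162 ≈ -0.021515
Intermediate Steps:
c(O, x) = O + O*(310 + O)/(O + x) (c(O, x) = ((310 + O)/(O + x))*O + O = O*(310 + O)/(O + x) + O = O + O*(310 + O)/(O + x))
1/c(-249, 174) = 1/(-249*(310 + 174 + 2*(-249))/(-249 + 174)) = 1/(-249*(310 + 174 - 498)/(-75)) = 1/(-249*(-1/75)*(-14)) = 1/(-1162/25) = -25/1162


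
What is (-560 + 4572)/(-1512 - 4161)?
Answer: -4012/5673 ≈ -0.70721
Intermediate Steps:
(-560 + 4572)/(-1512 - 4161) = 4012/(-5673) = 4012*(-1/5673) = -4012/5673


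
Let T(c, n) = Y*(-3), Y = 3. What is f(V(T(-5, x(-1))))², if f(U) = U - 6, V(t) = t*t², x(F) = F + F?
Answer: 540225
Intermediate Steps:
x(F) = 2*F
T(c, n) = -9 (T(c, n) = 3*(-3) = -9)
V(t) = t³
f(U) = -6 + U
f(V(T(-5, x(-1))))² = (-6 + (-9)³)² = (-6 - 729)² = (-735)² = 540225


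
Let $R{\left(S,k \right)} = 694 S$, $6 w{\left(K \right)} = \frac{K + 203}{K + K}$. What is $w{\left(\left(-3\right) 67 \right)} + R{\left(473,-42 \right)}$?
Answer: $\frac{395883971}{1206} \approx 3.2826 \cdot 10^{5}$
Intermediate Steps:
$w{\left(K \right)} = \frac{203 + K}{12 K}$ ($w{\left(K \right)} = \frac{\left(K + 203\right) \frac{1}{K + K}}{6} = \frac{\left(203 + K\right) \frac{1}{2 K}}{6} = \frac{\frac{1}{2} \frac{1}{K} \left(203 + K\right)}{6} = \frac{203 + K}{12 K}$)
$w{\left(\left(-3\right) 67 \right)} + R{\left(473,-42 \right)} = \frac{203 - 201}{12 \left(\left(-3\right) 67\right)} + 694 \cdot 473 = \frac{203 - 201}{12 \left(-201\right)} + 328262 = \frac{1}{12} \left(- \frac{1}{201}\right) 2 + 328262 = - \frac{1}{1206} + 328262 = \frac{395883971}{1206}$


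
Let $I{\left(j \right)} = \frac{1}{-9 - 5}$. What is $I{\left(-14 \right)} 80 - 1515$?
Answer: $- \frac{10645}{7} \approx -1520.7$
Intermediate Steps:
$I{\left(j \right)} = - \frac{1}{14}$ ($I{\left(j \right)} = \frac{1}{-14} = - \frac{1}{14}$)
$I{\left(-14 \right)} 80 - 1515 = \left(- \frac{1}{14}\right) 80 - 1515 = - \frac{40}{7} - 1515 = - \frac{10645}{7}$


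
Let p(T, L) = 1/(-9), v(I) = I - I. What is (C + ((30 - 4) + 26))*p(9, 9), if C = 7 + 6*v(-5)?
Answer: -59/9 ≈ -6.5556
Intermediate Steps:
v(I) = 0
p(T, L) = -⅑
C = 7 (C = 7 + 6*0 = 7 + 0 = 7)
(C + ((30 - 4) + 26))*p(9, 9) = (7 + ((30 - 4) + 26))*(-⅑) = (7 + (26 + 26))*(-⅑) = (7 + 52)*(-⅑) = 59*(-⅑) = -59/9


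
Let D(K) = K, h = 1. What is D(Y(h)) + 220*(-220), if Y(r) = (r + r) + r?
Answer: -48397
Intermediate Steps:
Y(r) = 3*r (Y(r) = 2*r + r = 3*r)
D(Y(h)) + 220*(-220) = 3*1 + 220*(-220) = 3 - 48400 = -48397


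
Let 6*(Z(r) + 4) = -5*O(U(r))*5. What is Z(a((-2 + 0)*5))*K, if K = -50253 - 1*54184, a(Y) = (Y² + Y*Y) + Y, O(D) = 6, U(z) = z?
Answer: 3028673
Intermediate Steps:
a(Y) = Y + 2*Y² (a(Y) = (Y² + Y²) + Y = 2*Y² + Y = Y + 2*Y²)
K = -104437 (K = -50253 - 54184 = -104437)
Z(r) = -29 (Z(r) = -4 + (-30*5)/6 = -4 + (-5*30)/6 = -4 + (⅙)*(-150) = -4 - 25 = -29)
Z(a((-2 + 0)*5))*K = -29*(-104437) = 3028673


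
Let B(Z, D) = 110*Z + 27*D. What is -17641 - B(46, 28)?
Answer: -23457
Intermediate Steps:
B(Z, D) = 27*D + 110*Z
-17641 - B(46, 28) = -17641 - (27*28 + 110*46) = -17641 - (756 + 5060) = -17641 - 1*5816 = -17641 - 5816 = -23457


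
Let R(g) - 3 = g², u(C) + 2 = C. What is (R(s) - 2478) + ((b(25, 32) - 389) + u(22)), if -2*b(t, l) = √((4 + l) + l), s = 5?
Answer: -2819 - √17 ≈ -2823.1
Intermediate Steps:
u(C) = -2 + C
b(t, l) = -√(4 + 2*l)/2 (b(t, l) = -√((4 + l) + l)/2 = -√(4 + 2*l)/2)
R(g) = 3 + g²
(R(s) - 2478) + ((b(25, 32) - 389) + u(22)) = ((3 + 5²) - 2478) + ((-√(4 + 2*32)/2 - 389) + (-2 + 22)) = ((3 + 25) - 2478) + ((-√(4 + 64)/2 - 389) + 20) = (28 - 2478) + ((-√17 - 389) + 20) = -2450 + ((-√17 - 389) + 20) = -2450 + ((-389 - √17) + 20) = -2450 + (-369 - √17) = -2819 - √17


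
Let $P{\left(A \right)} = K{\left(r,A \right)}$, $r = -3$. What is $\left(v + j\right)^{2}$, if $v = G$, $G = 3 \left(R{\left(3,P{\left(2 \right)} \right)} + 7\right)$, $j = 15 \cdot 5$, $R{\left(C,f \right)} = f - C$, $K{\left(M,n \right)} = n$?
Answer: $8649$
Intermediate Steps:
$P{\left(A \right)} = A$
$j = 75$
$G = 18$ ($G = 3 \left(\left(2 - 3\right) + 7\right) = 3 \left(-1 + 7\right) = 3 \cdot 6 = 18$)
$v = 18$
$\left(v + j\right)^{2} = \left(18 + 75\right)^{2} = 93^{2} = 8649$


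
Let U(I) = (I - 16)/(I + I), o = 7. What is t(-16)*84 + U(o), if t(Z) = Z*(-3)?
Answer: 56439/14 ≈ 4031.4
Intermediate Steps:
U(I) = (-16 + I)/(2*I) (U(I) = (-16 + I)/((2*I)) = (-16 + I)*(1/(2*I)) = (-16 + I)/(2*I))
t(Z) = -3*Z
t(-16)*84 + U(o) = -3*(-16)*84 + (½)*(-16 + 7)/7 = 48*84 + (½)*(⅐)*(-9) = 4032 - 9/14 = 56439/14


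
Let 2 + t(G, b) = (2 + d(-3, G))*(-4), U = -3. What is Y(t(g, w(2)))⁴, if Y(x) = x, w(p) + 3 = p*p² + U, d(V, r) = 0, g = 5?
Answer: 10000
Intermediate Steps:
w(p) = -6 + p³ (w(p) = -3 + (p*p² - 3) = -3 + (p³ - 3) = -3 + (-3 + p³) = -6 + p³)
t(G, b) = -10 (t(G, b) = -2 + (2 + 0)*(-4) = -2 + 2*(-4) = -2 - 8 = -10)
Y(t(g, w(2)))⁴ = (-10)⁴ = 10000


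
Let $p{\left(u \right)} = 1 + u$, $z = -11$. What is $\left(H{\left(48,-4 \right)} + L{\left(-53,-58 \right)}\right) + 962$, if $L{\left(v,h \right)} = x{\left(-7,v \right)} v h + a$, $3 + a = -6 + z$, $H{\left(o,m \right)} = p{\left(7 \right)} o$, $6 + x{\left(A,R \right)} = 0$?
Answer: $-17118$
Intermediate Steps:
$x{\left(A,R \right)} = -6$ ($x{\left(A,R \right)} = -6 + 0 = -6$)
$H{\left(o,m \right)} = 8 o$ ($H{\left(o,m \right)} = \left(1 + 7\right) o = 8 o$)
$a = -20$ ($a = -3 - 17 = -20$)
$L{\left(v,h \right)} = -20 - 6 h v$ ($L{\left(v,h \right)} = - 6 v h - 20 = - 6 h v - 20 = -20 - 6 h v$)
$\left(H{\left(48,-4 \right)} + L{\left(-53,-58 \right)}\right) + 962 = \left(8 \cdot 48 - \left(20 - -18444\right)\right) + 962 = \left(384 - 18464\right) + 962 = -18080 + 962 = -17118$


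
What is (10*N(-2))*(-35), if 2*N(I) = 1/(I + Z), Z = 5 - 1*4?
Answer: 175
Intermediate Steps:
Z = 1 (Z = 5 - 4 = 1)
N(I) = 1/(2*(1 + I)) (N(I) = 1/(2*(I + 1)) = 1/(2*(1 + I)))
(10*N(-2))*(-35) = (10*(1/(2*(1 - 2))))*(-35) = (10*((½)/(-1)))*(-35) = (10*((½)*(-1)))*(-35) = (10*(-½))*(-35) = -5*(-35) = 175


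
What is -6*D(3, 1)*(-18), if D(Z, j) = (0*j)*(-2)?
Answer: 0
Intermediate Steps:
D(Z, j) = 0 (D(Z, j) = 0*(-2) = 0)
-6*D(3, 1)*(-18) = -6*0*(-18) = 0*(-18) = 0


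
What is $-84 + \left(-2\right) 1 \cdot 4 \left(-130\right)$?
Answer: $956$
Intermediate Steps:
$-84 + \left(-2\right) 1 \cdot 4 \left(-130\right) = -84 + \left(-2\right) 4 \left(-130\right) = -84 - -1040 = -84 + 1040 = 956$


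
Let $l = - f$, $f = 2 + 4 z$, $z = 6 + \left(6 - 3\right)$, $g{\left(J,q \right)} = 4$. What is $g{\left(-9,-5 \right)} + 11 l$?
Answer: $-414$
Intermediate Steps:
$z = 9$ ($z = 6 + 3 = 9$)
$f = 38$ ($f = 2 + 4 \cdot 9 = 2 + 36 = 38$)
$l = -38$ ($l = \left(-1\right) 38 = -38$)
$g{\left(-9,-5 \right)} + 11 l = 4 + 11 \left(-38\right) = 4 - 418 = -414$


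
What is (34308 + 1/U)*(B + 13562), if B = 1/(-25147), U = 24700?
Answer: 289002949928702413/621130900 ≈ 4.6529e+8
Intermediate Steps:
B = -1/25147 ≈ -3.9766e-5
(34308 + 1/U)*(B + 13562) = (34308 + 1/24700)*(-1/25147 + 13562) = (34308 + 1/24700)*(341043613/25147) = (847407601/24700)*(341043613/25147) = 289002949928702413/621130900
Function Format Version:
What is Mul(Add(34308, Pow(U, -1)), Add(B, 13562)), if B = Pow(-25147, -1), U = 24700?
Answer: Rational(289002949928702413, 621130900) ≈ 4.6529e+8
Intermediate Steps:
B = Rational(-1, 25147) ≈ -3.9766e-5
Mul(Add(34308, Pow(U, -1)), Add(B, 13562)) = Mul(Add(34308, Pow(24700, -1)), Add(Rational(-1, 25147), 13562)) = Mul(Add(34308, Rational(1, 24700)), Rational(341043613, 25147)) = Mul(Rational(847407601, 24700), Rational(341043613, 25147)) = Rational(289002949928702413, 621130900)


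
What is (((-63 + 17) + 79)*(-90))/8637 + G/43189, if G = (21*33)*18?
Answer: -6844464/124341131 ≈ -0.055046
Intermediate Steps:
G = 12474 (G = 693*18 = 12474)
(((-63 + 17) + 79)*(-90))/8637 + G/43189 = (((-63 + 17) + 79)*(-90))/8637 + 12474/43189 = ((-46 + 79)*(-90))*(1/8637) + 12474*(1/43189) = (33*(-90))*(1/8637) + 12474/43189 = -2970*1/8637 + 12474/43189 = -990/2879 + 12474/43189 = -6844464/124341131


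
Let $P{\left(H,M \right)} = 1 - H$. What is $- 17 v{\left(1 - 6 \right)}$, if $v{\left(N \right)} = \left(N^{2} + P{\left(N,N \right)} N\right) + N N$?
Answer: $-340$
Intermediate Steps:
$v{\left(N \right)} = 2 N^{2} + N \left(1 - N\right)$ ($v{\left(N \right)} = \left(N^{2} + \left(1 - N\right) N\right) + N N = \left(N^{2} + N \left(1 - N\right)\right) + N^{2} = 2 N^{2} + N \left(1 - N\right)$)
$- 17 v{\left(1 - 6 \right)} = - 17 \left(1 - 6\right) \left(1 + \left(1 - 6\right)\right) = - 17 \left(- 5 \left(1 - 5\right)\right) = - 17 \left(\left(-5\right) \left(-4\right)\right) = \left(-17\right) 20 = -340$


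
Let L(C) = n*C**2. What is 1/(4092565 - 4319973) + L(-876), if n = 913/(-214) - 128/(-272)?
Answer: -1204886629203355/413655152 ≈ -2.9128e+6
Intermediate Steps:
n = -13809/3638 (n = 913*(-1/214) - 128*(-1/272) = -913/214 + 8/17 = -13809/3638 ≈ -3.7958)
L(C) = -13809*C**2/3638
1/(4092565 - 4319973) + L(-876) = 1/(4092565 - 4319973) - 13809/3638*(-876)**2 = 1/(-227408) - 13809/3638*767376 = -1/227408 - 5298347592/1819 = -1204886629203355/413655152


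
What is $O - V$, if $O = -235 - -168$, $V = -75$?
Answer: $8$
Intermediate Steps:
$O = -67$ ($O = -235 + 168 = -67$)
$O - V = -67 - -75 = -67 + 75 = 8$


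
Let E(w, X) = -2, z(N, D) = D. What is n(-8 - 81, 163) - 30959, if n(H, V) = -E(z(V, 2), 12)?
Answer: -30957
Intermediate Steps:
n(H, V) = 2 (n(H, V) = -1*(-2) = 2)
n(-8 - 81, 163) - 30959 = 2 - 30959 = -30957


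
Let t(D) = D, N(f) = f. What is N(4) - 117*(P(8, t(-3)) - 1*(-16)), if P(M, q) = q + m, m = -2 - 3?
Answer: -932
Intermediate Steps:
m = -5
P(M, q) = -5 + q (P(M, q) = q - 5 = -5 + q)
N(4) - 117*(P(8, t(-3)) - 1*(-16)) = 4 - 117*((-5 - 3) - 1*(-16)) = 4 - 117*(-8 + 16) = 4 - 117*8 = 4 - 936 = -932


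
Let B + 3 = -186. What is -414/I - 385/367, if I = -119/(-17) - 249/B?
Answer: -4886917/96154 ≈ -50.824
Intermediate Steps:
B = -189 (B = -3 - 186 = -189)
I = 524/63 (I = -119/(-17) - 249/(-189) = -119*(-1/17) - 249*(-1/189) = 7 + 83/63 = 524/63 ≈ 8.3175)
-414/I - 385/367 = -414/524/63 - 385/367 = -414*63/524 - 385*1/367 = -13041/262 - 385/367 = -4886917/96154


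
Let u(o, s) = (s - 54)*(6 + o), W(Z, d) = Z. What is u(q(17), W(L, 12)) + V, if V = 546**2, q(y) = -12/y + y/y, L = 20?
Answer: 297902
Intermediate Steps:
q(y) = 1 - 12/y (q(y) = -12/y + 1 = 1 - 12/y)
u(o, s) = (-54 + s)*(6 + o)
V = 298116
u(q(17), W(L, 12)) + V = (-324 - 54*(-12 + 17)/17 + 6*20 + ((-12 + 17)/17)*20) + 298116 = (-324 - 54*5/17 + 120 + ((1/17)*5)*20) + 298116 = (-324 - 54*5/17 + 120 + (5/17)*20) + 298116 = (-324 - 270/17 + 120 + 100/17) + 298116 = -214 + 298116 = 297902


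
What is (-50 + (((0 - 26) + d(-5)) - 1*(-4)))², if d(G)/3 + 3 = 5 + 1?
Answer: 3969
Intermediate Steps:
d(G) = 9 (d(G) = -9 + 3*(5 + 1) = -9 + 3*6 = -9 + 18 = 9)
(-50 + (((0 - 26) + d(-5)) - 1*(-4)))² = (-50 + (((0 - 26) + 9) - 1*(-4)))² = (-50 + ((-26 + 9) + 4))² = (-50 + (-17 + 4))² = (-50 - 13)² = (-63)² = 3969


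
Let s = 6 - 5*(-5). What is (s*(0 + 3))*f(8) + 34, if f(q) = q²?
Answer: 5986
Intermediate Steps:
s = 31 (s = 6 + 25 = 31)
(s*(0 + 3))*f(8) + 34 = (31*(0 + 3))*8² + 34 = (31*3)*64 + 34 = 93*64 + 34 = 5952 + 34 = 5986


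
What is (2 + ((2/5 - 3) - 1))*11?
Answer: -88/5 ≈ -17.600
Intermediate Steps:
(2 + ((2/5 - 3) - 1))*11 = (2 + ((2*(⅕) - 3) - 1))*11 = (2 + ((⅖ - 3) - 1))*11 = (2 + (-13/5 - 1))*11 = (2 - 18/5)*11 = -8/5*11 = -88/5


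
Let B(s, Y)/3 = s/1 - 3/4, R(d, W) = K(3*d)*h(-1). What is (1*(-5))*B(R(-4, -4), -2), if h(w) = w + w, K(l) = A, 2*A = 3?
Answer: 225/4 ≈ 56.250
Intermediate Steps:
A = 3/2 (A = (1/2)*3 = 3/2 ≈ 1.5000)
K(l) = 3/2
h(w) = 2*w
R(d, W) = -3 (R(d, W) = 3*(2*(-1))/2 = (3/2)*(-2) = -3)
B(s, Y) = -9/4 + 3*s (B(s, Y) = 3*(s/1 - 3/4) = 3*(s*1 - 3*1/4) = 3*(s - 3/4) = 3*(-3/4 + s) = -9/4 + 3*s)
(1*(-5))*B(R(-4, -4), -2) = (1*(-5))*(-9/4 + 3*(-3)) = -5*(-9/4 - 9) = -5*(-45/4) = 225/4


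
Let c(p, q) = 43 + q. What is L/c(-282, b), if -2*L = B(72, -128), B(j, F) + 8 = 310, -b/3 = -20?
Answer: -151/103 ≈ -1.4660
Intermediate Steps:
b = 60 (b = -3*(-20) = 60)
B(j, F) = 302 (B(j, F) = -8 + 310 = 302)
L = -151 (L = -½*302 = -151)
L/c(-282, b) = -151/(43 + 60) = -151/103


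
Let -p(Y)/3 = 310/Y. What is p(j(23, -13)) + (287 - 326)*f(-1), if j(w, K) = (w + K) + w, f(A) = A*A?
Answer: -739/11 ≈ -67.182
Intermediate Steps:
f(A) = A²
j(w, K) = K + 2*w (j(w, K) = (K + w) + w = K + 2*w)
p(Y) = -930/Y
p(j(23, -13)) + (287 - 326)*f(-1) = -930/(-13 + 2*23) + (287 - 326)*(-1)² = -930/(-13 + 46) - 39*1 = -930/33 - 39 = -930*1/33 - 39 = -310/11 - 39 = -739/11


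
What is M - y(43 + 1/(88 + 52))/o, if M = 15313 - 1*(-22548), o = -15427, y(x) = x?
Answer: 81771436601/2159780 ≈ 37861.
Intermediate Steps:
M = 37861 (M = 15313 + 22548 = 37861)
M - y(43 + 1/(88 + 52))/o = 37861 - (43 + 1/(88 + 52))/(-15427) = 37861 - (43 + 1/140)*(-1)/15427 = 37861 - 6021*(-1)/(140*15427) = 37861 - 1*(-6021/2159780) = 37861 + 6021/2159780 = 81771436601/2159780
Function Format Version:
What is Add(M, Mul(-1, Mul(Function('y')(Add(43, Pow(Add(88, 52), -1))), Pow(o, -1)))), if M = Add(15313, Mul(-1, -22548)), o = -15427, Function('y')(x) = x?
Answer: Rational(81771436601, 2159780) ≈ 37861.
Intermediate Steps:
M = 37861 (M = Add(15313, 22548) = 37861)
Add(M, Mul(-1, Mul(Function('y')(Add(43, Pow(Add(88, 52), -1))), Pow(o, -1)))) = Add(37861, Mul(-1, Mul(Add(43, Pow(Add(88, 52), -1)), Pow(-15427, -1)))) = Add(37861, Mul(-1, Mul(Add(43, Pow(140, -1)), Rational(-1, 15427)))) = Add(37861, Mul(-1, Mul(Add(43, Rational(1, 140)), Rational(-1, 15427)))) = Add(37861, Mul(-1, Mul(Rational(6021, 140), Rational(-1, 15427)))) = Add(37861, Mul(-1, Rational(-6021, 2159780))) = Add(37861, Rational(6021, 2159780)) = Rational(81771436601, 2159780)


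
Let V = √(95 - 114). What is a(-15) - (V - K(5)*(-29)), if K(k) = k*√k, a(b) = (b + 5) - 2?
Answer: -12 - 145*√5 - I*√19 ≈ -336.23 - 4.3589*I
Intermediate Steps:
a(b) = 3 + b (a(b) = (5 + b) - 2 = 3 + b)
K(k) = k^(3/2)
V = I*√19 (V = √(-19) = I*√19 ≈ 4.3589*I)
a(-15) - (V - K(5)*(-29)) = (3 - 15) - (I*√19 - 5^(3/2)*(-29)) = -12 - (I*√19 - 5*√5*(-29)) = -12 - (I*√19 - (-145)*√5) = -12 - (I*√19 + 145*√5) = -12 - (145*√5 + I*√19) = -12 + (-145*√5 - I*√19) = -12 - 145*√5 - I*√19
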